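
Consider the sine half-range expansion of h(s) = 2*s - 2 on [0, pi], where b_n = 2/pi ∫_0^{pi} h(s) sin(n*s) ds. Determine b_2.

-2

b_2 = 2/pi ∫_0^{pi} (2*s - 2) sin(2*s) ds.
Integrating by parts (boundary term plus one more integral), an antiderivative of (2*s - 2) sin(2*s) is -s*cos(2*s) + sin(2*s)/2 + cos(2*s); evaluating from 0 to pi: ∫_{0}^{pi} (2*s - 2) sin(2*s) ds = (1 - pi) - (1) = -pi.
Hence b_2 = (2/pi)·(-pi) = -2.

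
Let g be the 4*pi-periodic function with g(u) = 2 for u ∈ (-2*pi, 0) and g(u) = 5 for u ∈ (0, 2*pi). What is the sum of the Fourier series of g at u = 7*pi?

u = 7*pi differs from u = -pi by 2 full period(s), and the series is 4*pi-periodic.
g is continuous at u = -pi with value 2, so the series converges to 2 there.

2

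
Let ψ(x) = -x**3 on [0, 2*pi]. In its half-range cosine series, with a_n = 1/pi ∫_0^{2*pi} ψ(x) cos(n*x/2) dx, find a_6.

-4*pi/3

a_6 = 1/pi ∫_0^{2*pi} (-x**3) cos(3*x) dx.
Integrating by parts three times (tabular method), an antiderivative of (-x**3) cos(3*x) is -x**3*sin(3*x)/3 - x**2*cos(3*x)/3 + 2*x*sin(3*x)/9 + 2*cos(3*x)/27; evaluating from 0 to 2*pi: ∫_{0}^{2*pi} (-x**3) cos(3*x) dx = (2/27 - 4*pi**2/3) - (2/27) = -4*pi**2/3.
Hence a_6 = (1/pi)·(-4*pi**2/3) = -4*pi/3.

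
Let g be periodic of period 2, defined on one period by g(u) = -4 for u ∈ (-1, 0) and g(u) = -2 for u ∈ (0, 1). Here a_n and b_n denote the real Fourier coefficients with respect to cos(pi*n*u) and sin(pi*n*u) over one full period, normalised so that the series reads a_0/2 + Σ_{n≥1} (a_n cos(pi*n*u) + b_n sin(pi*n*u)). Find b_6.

b_6 = ∫_{-1}^{1} g(u) sin(6*pi*u) du.
Split the integral at the breakpoints.
Directly, an antiderivative of (-4) sin(6*pi*u) is 2*cos(6*pi*u)/(3*pi); evaluating from -1 to 0: ∫_{-1}^{0} (-4) sin(6*pi*u) du = (2/(3*pi)) - (2/(3*pi)) = 0.
Directly, an antiderivative of (-2) sin(6*pi*u) is cos(6*pi*u)/(3*pi); evaluating from 0 to 1: ∫_{0}^{1} (-2) sin(6*pi*u) du = (1/(3*pi)) - (1/(3*pi)) = 0.
Summing the pieces gives b_6 = 0.

0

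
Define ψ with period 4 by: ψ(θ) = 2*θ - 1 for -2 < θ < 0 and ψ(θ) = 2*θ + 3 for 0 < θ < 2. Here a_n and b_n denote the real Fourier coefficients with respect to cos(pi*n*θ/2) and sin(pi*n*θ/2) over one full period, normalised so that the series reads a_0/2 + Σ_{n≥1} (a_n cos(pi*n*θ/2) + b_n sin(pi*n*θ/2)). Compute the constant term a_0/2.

1

a_0 = 1/2 ∫_{-2}^{2} ψ(θ) dθ = 1/2 · (4) = 2.
So the constant term a_0/2 = 1.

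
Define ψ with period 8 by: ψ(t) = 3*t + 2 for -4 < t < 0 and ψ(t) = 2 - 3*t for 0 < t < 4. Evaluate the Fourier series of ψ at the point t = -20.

-10

t = -20 differs from t = -4 by -2 full period(s), and the series is 8-periodic.
ψ is continuous at t = -4 with value -10, so the series converges to -10 there.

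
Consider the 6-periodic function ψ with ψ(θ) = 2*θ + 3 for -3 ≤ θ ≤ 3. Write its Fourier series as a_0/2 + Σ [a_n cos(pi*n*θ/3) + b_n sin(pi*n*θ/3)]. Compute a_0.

6

a_0 = 1/3 ∫_{-3}^{3} ψ(θ) dθ = 1/3 · (18) = 6.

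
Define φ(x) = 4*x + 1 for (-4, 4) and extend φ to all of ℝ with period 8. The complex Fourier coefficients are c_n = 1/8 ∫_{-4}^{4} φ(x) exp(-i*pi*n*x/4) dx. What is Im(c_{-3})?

16/(3*pi)

Since φ is real-valued, Im(c_{-3}) = -1/8 ∫_{-4}^{4} φ(x) sin(-3*pi*x/4) dx = b_{3}/2.
Integrating by parts (boundary term plus one more integral), an antiderivative of (4*x + 1) sin(-3*pi*x/4) is 16*x*cos(3*pi*x/4)/(3*pi) - 64*sin(3*pi*x/4)/(9*pi**2) + 4*cos(3*pi*x/4)/(3*pi); evaluating from -4 to 4: ∫_{-4}^{4} (4*x + 1) sin(-3*pi*x/4) dx = (-68/(3*pi)) - (20/pi) = -128/(3*pi).
Hence Im(c_{-3}) = (-1/8)·(-128/(3*pi)) = 16/(3*pi).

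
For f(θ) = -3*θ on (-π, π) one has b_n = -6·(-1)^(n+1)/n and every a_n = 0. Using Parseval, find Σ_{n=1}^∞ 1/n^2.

pi**2/6

Parseval: Σ b_n^2 = (1/π) ∫_{-π}^{π} f(θ)^2 dθ = 6*pi**2.
Σ b_n^2 = Σ 36/n^2, so Σ 1/n^2 = (6*pi**2)/36 = pi**2/6.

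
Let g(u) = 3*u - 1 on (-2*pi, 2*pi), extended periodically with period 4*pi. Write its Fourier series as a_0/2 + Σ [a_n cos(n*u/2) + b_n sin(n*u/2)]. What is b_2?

b_2 = (1/(2*pi)) ∫_{-2*pi}^{2*pi} g(u) sin(u) du.
Integrating by parts (boundary term plus one more integral), an antiderivative of (3*u - 1) sin(u) is -3*u*cos(u) + 3*sin(u) + cos(u); evaluating from -2*pi to 2*pi: ∫_{-2*pi}^{2*pi} (3*u - 1) sin(u) du = (1 - 6*pi) - (1 + 6*pi) = -12*pi.
Hence b_2 = (1/(2*pi))·(-12*pi) = -6.

-6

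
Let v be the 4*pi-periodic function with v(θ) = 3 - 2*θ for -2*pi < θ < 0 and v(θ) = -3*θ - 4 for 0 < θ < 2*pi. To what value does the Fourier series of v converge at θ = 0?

At θ = 0 the one-sided limits are v(0^-) = 3 and v(0^+) = -4.
By Dirichlet's theorem the series converges to their average, [(3) + (-4)]/2 = -1/2.

-1/2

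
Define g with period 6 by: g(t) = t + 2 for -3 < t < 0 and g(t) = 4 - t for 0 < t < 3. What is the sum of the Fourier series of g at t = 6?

3

t = 6 differs from t = 0 by 1 full period(s), and the series is 6-periodic.
At t = 0 the one-sided limits are g(0^-) = 2 and g(0^+) = 4.
By Dirichlet's theorem the series converges to their average, [(2) + (4)]/2 = 3.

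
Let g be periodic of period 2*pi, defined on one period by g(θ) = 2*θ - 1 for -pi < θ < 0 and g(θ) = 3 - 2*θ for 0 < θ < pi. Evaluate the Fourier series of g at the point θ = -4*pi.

θ = -4*pi differs from θ = 0 by -2 full period(s), and the series is 2*pi-periodic.
At θ = 0 the one-sided limits are g(0^-) = -1 and g(0^+) = 3.
By Dirichlet's theorem the series converges to their average, [(-1) + (3)]/2 = 1.

1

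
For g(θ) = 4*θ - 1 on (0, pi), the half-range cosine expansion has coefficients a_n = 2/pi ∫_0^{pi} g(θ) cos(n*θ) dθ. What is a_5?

a_5 = 2/pi ∫_0^{pi} (4*θ - 1) cos(5*θ) dθ.
Integrating by parts (boundary term plus one more integral), an antiderivative of (4*θ - 1) cos(5*θ) is 4*θ*sin(5*θ)/5 - sin(5*θ)/5 + 4*cos(5*θ)/25; evaluating from 0 to pi: ∫_{0}^{pi} (4*θ - 1) cos(5*θ) dθ = (-4/25) - (4/25) = -8/25.
Hence a_5 = (2/pi)·(-8/25) = -16/(25*pi).

-16/(25*pi)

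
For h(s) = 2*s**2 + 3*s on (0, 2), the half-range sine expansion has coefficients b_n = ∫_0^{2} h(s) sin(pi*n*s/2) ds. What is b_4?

-7/pi

b_4 = ∫_0^{2} (2*s**2 + 3*s) sin(2*pi*s) ds.
Integrating by parts twice (tabular method), an antiderivative of (2*s**2 + 3*s) sin(2*pi*s) is -s**2*cos(2*pi*s)/pi + s*sin(2*pi*s)/pi**2 - 3*s*cos(2*pi*s)/(2*pi) + 3*sin(2*pi*s)/(4*pi**2) + cos(2*pi*s)/(2*pi**3); evaluating from 0 to 2: ∫_{0}^{2} (2*s**2 + 3*s) sin(2*pi*s) ds = (-7/pi + 1/(2*pi**3)) - (1/(2*pi**3)) = -7/pi.
Hence b_4 = -7/pi.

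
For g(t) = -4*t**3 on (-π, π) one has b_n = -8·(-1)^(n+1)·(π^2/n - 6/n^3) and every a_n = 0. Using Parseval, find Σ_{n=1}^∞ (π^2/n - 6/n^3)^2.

pi**6/14

Parseval: Σ b_n^2 = (1/π) ∫_{-π}^{π} g(t)^2 dt = 32*pi**6/7.
b_n^2 = 64·(π^2/n - 6/n^3)^2, so the sum equals (32*pi**6/7)/64 = pi**6/14.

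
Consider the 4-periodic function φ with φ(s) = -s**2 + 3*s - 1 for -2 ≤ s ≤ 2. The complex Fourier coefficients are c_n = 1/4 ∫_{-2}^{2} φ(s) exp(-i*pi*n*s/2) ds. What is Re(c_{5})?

Since φ is real-valued, Re(c_{5}) = 1/4 ∫_{-2}^{2} φ(s) cos(5*pi*s/2) ds = a_{5}/2.
Integrating by parts twice (tabular method), an antiderivative of (-s**2 + 3*s - 1) cos(5*pi*s/2) is -2*s**2*sin(5*pi*s/2)/(5*pi) + 6*s*sin(5*pi*s/2)/(5*pi) - 8*s*cos(5*pi*s/2)/(25*pi**2) - 2*sin(5*pi*s/2)/(5*pi) + 16*sin(5*pi*s/2)/(125*pi**3) + 12*cos(5*pi*s/2)/(25*pi**2); evaluating from -2 to 2: ∫_{-2}^{2} (-s**2 + 3*s - 1) cos(5*pi*s/2) ds = (4/(25*pi**2)) - (-28/(25*pi**2)) = 32/(25*pi**2).
Hence Re(c_{5}) = (1/4)·(32/(25*pi**2)) = 8/(25*pi**2).

8/(25*pi**2)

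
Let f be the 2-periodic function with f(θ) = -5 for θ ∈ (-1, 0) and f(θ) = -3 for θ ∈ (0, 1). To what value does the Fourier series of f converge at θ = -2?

θ = -2 differs from θ = 0 by -1 full period(s), and the series is 2-periodic.
At θ = 0 the one-sided limits are f(0^-) = -5 and f(0^+) = -3.
By Dirichlet's theorem the series converges to their average, [(-5) + (-3)]/2 = -4.

-4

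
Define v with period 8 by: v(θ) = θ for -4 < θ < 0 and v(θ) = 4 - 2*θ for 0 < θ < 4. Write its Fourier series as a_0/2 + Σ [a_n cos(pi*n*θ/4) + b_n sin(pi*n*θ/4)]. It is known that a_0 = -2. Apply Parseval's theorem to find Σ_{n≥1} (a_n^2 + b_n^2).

Parseval: a_0^2/2 + Σ_{n≥1} (a_n^2+b_n^2) = 1/4 ∫_{-4}^{4} v(θ)^2 dθ = 32/3.
Subtract a_0^2/2 = 2: Σ (a_n^2+b_n^2) = 26/3.

26/3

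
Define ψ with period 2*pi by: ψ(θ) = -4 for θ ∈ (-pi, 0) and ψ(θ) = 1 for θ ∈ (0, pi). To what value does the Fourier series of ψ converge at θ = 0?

At θ = 0 the one-sided limits are ψ(0^-) = -4 and ψ(0^+) = 1.
By Dirichlet's theorem the series converges to their average, [(-4) + (1)]/2 = -3/2.

-3/2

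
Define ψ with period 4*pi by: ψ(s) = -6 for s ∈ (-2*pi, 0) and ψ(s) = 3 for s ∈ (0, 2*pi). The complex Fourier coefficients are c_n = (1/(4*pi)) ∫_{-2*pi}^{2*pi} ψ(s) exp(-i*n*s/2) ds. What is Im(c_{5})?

Since ψ is real-valued, Im(c_{5}) = -(1/(4*pi)) ∫_{-2*pi}^{2*pi} ψ(s) sin(5*s/2) ds = -b_{5}/2.
Split the integral at the breakpoints.
Directly, an antiderivative of (-6) sin(5*s/2) is 12*cos(5*s/2)/5; evaluating from -2*pi to 0: ∫_{-2*pi}^{0} (-6) sin(5*s/2) ds = (12/5) - (-12/5) = 24/5.
Directly, an antiderivative of (3) sin(5*s/2) is -6*cos(5*s/2)/5; evaluating from 0 to 2*pi: ∫_{0}^{2*pi} (3) sin(5*s/2) ds = (6/5) - (-6/5) = 12/5.
So ∫_{-2*pi}^{2*pi} ψ(s) sin(5*s/2) ds = 36/5.
Hence Im(c_{5}) = (-1/(4*pi))·(36/5) = -9/(5*pi).

-9/(5*pi)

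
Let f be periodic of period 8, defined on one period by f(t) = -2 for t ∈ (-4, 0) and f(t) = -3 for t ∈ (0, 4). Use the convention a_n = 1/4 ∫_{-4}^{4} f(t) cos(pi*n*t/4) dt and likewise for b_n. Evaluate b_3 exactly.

-2/(3*pi)

b_3 = 1/4 ∫_{-4}^{4} f(t) sin(3*pi*t/4) dt.
Split the integral at the breakpoints.
Directly, an antiderivative of (-2) sin(3*pi*t/4) is 8*cos(3*pi*t/4)/(3*pi); evaluating from -4 to 0: ∫_{-4}^{0} (-2) sin(3*pi*t/4) dt = (8/(3*pi)) - (-8/(3*pi)) = 16/(3*pi).
Directly, an antiderivative of (-3) sin(3*pi*t/4) is 4*cos(3*pi*t/4)/pi; evaluating from 0 to 4: ∫_{0}^{4} (-3) sin(3*pi*t/4) dt = (-4/pi) - (4/pi) = -8/pi.
Summing the pieces and multiplying by (1/4) gives b_3 = -2/(3*pi).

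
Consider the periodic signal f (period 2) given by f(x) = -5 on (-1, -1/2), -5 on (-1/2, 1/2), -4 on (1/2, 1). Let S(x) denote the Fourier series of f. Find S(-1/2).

-5

f is continuous at x = -1/2 with value -5, so the series converges to -5 there.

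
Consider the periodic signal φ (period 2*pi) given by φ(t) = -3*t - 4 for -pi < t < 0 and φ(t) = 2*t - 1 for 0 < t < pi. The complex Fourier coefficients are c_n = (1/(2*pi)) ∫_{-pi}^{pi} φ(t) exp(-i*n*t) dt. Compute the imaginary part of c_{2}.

-1/4

Since φ is real-valued, Im(c_{2}) = -(1/(2*pi)) ∫_{-pi}^{pi} φ(t) sin(2*t) dt = -b_{2}/2.
Split the integral at the breakpoints.
Integrating by parts (boundary term plus one more integral), an antiderivative of (-3*t - 4) sin(2*t) is 3*t*cos(2*t)/2 - 3*sin(2*t)/4 + 2*cos(2*t); evaluating from -pi to 0: ∫_{-pi}^{0} (-3*t - 4) sin(2*t) dt = (2) - (2 - 3*pi/2) = 3*pi/2.
Integrating by parts (boundary term plus one more integral), an antiderivative of (2*t - 1) sin(2*t) is -t*cos(2*t) + sin(2*t)/2 + cos(2*t)/2; evaluating from 0 to pi: ∫_{0}^{pi} (2*t - 1) sin(2*t) dt = (1/2 - pi) - (1/2) = -pi.
So ∫_{-pi}^{pi} φ(t) sin(2*t) dt = pi/2.
Hence Im(c_{2}) = (-1/(2*pi))·(pi/2) = -1/4.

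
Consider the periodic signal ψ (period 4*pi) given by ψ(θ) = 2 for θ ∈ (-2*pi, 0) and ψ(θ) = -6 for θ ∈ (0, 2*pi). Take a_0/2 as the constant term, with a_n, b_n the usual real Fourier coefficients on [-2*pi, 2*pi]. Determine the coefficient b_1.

b_1 = (1/(2*pi)) ∫_{-2*pi}^{2*pi} ψ(θ) sin(θ/2) dθ.
Split the integral at the breakpoints.
Directly, an antiderivative of (2) sin(θ/2) is -4*cos(θ/2); evaluating from -2*pi to 0: ∫_{-2*pi}^{0} (2) sin(θ/2) dθ = (-4) - (4) = -8.
Directly, an antiderivative of (-6) sin(θ/2) is 12*cos(θ/2); evaluating from 0 to 2*pi: ∫_{0}^{2*pi} (-6) sin(θ/2) dθ = (-12) - (12) = -24.
Summing the pieces and multiplying by (1/(2*pi)) gives b_1 = -16/pi.

-16/pi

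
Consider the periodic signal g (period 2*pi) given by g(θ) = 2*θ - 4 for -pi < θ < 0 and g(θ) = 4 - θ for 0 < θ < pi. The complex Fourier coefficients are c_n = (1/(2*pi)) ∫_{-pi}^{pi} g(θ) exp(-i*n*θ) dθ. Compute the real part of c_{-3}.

Since g is real-valued, Re(c_{-3}) = (1/(2*pi)) ∫_{-pi}^{pi} g(θ) cos(-3*θ) dθ = a_{3}/2.
Split the integral at the breakpoints.
Integrating by parts (boundary term plus one more integral), an antiderivative of (2*θ - 4) cos(-3*θ) is 2*θ*sin(3*θ)/3 - 4*sin(3*θ)/3 + 2*cos(3*θ)/9; evaluating from -pi to 0: ∫_{-pi}^{0} (2*θ - 4) cos(-3*θ) dθ = (2/9) - (-2/9) = 4/9.
Integrating by parts (boundary term plus one more integral), an antiderivative of (4 - θ) cos(-3*θ) is -θ*sin(3*θ)/3 + 4*sin(3*θ)/3 - cos(3*θ)/9; evaluating from 0 to pi: ∫_{0}^{pi} (4 - θ) cos(-3*θ) dθ = (1/9) - (-1/9) = 2/9.
So ∫_{-pi}^{pi} g(θ) cos(-3*θ) dθ = 2/3.
Hence Re(c_{-3}) = (1/(2*pi))·(2/3) = 1/(3*pi).

1/(3*pi)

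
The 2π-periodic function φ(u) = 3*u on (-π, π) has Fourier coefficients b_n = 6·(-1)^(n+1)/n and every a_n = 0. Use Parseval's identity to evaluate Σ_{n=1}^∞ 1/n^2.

Parseval: Σ b_n^2 = (1/π) ∫_{-π}^{π} φ(u)^2 du = 6*pi**2.
Σ b_n^2 = Σ 36/n^2, so Σ 1/n^2 = (6*pi**2)/36 = pi**2/6.

pi**2/6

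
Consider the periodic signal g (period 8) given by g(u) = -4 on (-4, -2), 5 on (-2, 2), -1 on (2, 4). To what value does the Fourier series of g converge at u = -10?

1/2

u = -10 differs from u = -2 by -1 full period(s), and the series is 8-periodic.
At u = -2 the one-sided limits are g(-2^-) = -4 and g(-2^+) = 5.
By Dirichlet's theorem the series converges to their average, [(-4) + (5)]/2 = 1/2.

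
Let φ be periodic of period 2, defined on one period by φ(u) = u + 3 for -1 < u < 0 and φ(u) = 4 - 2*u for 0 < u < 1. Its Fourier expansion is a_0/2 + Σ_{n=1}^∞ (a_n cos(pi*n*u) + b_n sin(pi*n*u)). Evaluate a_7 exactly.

a_7 = ∫_{-1}^{1} φ(u) cos(7*pi*u) du.
Split the integral at the breakpoints.
Integrating by parts (boundary term plus one more integral), an antiderivative of (u + 3) cos(7*pi*u) is u*sin(7*pi*u)/(7*pi) + 3*sin(7*pi*u)/(7*pi) + cos(7*pi*u)/(49*pi**2); evaluating from -1 to 0: ∫_{-1}^{0} (u + 3) cos(7*pi*u) du = (1/(49*pi**2)) - (-1/(49*pi**2)) = 2/(49*pi**2).
Integrating by parts (boundary term plus one more integral), an antiderivative of (4 - 2*u) cos(7*pi*u) is -2*u*sin(7*pi*u)/(7*pi) + 4*sin(7*pi*u)/(7*pi) - 2*cos(7*pi*u)/(49*pi**2); evaluating from 0 to 1: ∫_{0}^{1} (4 - 2*u) cos(7*pi*u) du = (2/(49*pi**2)) - (-2/(49*pi**2)) = 4/(49*pi**2).
Summing the pieces gives a_7 = 6/(49*pi**2).

6/(49*pi**2)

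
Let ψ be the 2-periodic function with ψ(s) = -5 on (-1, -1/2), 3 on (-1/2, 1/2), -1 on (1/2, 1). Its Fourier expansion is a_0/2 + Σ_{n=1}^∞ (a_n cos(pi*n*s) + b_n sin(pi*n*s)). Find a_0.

a_0 = ∫_{-1}^{1} ψ(s) ds = 0.

0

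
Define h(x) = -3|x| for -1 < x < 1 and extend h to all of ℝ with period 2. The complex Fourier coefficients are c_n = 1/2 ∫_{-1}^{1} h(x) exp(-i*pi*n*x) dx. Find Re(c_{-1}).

Since h is real-valued, Re(c_{-1}) = 1/2 ∫_{-1}^{1} h(x) cos(-pi*x) dx = a_{1}/2.
h is even and cos(-pi*x) is even, so the integrand is even: ∫_{-1}^{1} h(x) cos(-pi*x) dx = 2∫_0^{1} h(x) cos(-pi*x) dx.
Integrating by parts (boundary term plus one more integral), an antiderivative of (-3*x) cos(-pi*x) is -3*x*sin(pi*x)/pi - 3*cos(pi*x)/pi**2; evaluating from 0 to 1: ∫_{0}^{1} (-3*x) cos(-pi*x) dx = (3/pi**2) - (-3/pi**2) = 6/pi**2.
So ∫_{-1}^{1} h(x) cos(-pi*x) dx = 12/pi**2.
Hence Re(c_{-1}) = (1/2)·(12/pi**2) = 6/pi**2.

6/pi**2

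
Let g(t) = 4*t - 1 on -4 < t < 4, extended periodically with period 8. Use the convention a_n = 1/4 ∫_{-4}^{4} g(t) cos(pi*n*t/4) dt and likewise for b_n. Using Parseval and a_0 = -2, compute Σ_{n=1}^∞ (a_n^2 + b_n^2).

512/3

Parseval: a_0^2/2 + Σ_{n≥1} (a_n^2+b_n^2) = 1/4 ∫_{-4}^{4} g(t)^2 dt = 518/3.
Subtract a_0^2/2 = 2: Σ (a_n^2+b_n^2) = 512/3.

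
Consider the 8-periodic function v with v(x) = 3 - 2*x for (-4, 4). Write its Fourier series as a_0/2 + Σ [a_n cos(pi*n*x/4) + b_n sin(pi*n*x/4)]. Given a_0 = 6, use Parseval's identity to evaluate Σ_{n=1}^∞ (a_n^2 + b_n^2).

Parseval: a_0^2/2 + Σ_{n≥1} (a_n^2+b_n^2) = 1/4 ∫_{-4}^{4} v(x)^2 dx = 182/3.
Subtract a_0^2/2 = 18: Σ (a_n^2+b_n^2) = 128/3.

128/3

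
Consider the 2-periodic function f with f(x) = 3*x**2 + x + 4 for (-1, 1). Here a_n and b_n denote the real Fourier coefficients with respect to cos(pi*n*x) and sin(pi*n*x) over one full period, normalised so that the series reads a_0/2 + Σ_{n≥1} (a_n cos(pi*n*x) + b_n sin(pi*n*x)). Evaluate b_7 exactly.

2/(7*pi)

b_7 = ∫_{-1}^{1} f(x) sin(7*pi*x) dx.
Integrating by parts twice (tabular method), an antiderivative of (3*x**2 + x + 4) sin(7*pi*x) is -3*x**2*cos(7*pi*x)/(7*pi) + 6*x*sin(7*pi*x)/(49*pi**2) - x*cos(7*pi*x)/(7*pi) + sin(7*pi*x)/(49*pi**2) - 4*cos(7*pi*x)/(7*pi) + 6*cos(7*pi*x)/(343*pi**3); evaluating from -1 to 1: ∫_{-1}^{1} (3*x**2 + x + 4) sin(7*pi*x) dx = (2*(-3 + 196*pi**2)/(343*pi**3)) - (6*(-1 + 49*pi**2)/(343*pi**3)) = 2/(7*pi).
Hence b_7 = 2/(7*pi).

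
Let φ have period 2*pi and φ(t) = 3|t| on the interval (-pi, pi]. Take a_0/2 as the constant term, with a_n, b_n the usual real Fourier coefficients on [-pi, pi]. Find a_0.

3*pi

a_0 = 1/pi ∫_{-pi}^{pi} φ(t) dt = 1/pi · (3*pi**2) = 3*pi.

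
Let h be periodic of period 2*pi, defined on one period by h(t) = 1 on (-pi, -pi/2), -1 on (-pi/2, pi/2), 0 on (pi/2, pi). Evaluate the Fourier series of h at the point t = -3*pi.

1/2

t = -3*pi differs from t = -pi by -1 full period(s), and the series is 2*pi-periodic.
At t = -pi the one-sided limits are h(-pi^-) = 0 and h(-pi^+) = 1.
By Dirichlet's theorem the series converges to their average, [(0) + (1)]/2 = 1/2.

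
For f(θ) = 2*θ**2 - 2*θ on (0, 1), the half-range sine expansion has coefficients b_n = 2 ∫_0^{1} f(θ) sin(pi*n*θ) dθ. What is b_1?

-16/pi**3

b_1 = 2 ∫_0^{1} (2*θ**2 - 2*θ) sin(pi*θ) dθ.
Integrating by parts twice (tabular method), an antiderivative of (2*θ**2 - 2*θ) sin(pi*θ) is -2*θ**2*cos(pi*θ)/pi + 4*θ*sin(pi*θ)/pi**2 + 2*θ*cos(pi*θ)/pi - 2*sin(pi*θ)/pi**2 + 4*cos(pi*θ)/pi**3; evaluating from 0 to 1: ∫_{0}^{1} (2*θ**2 - 2*θ) sin(pi*θ) dθ = (-4/pi**3) - (4/pi**3) = -8/pi**3.
Hence b_1 = 2·(-8/pi**3) = -16/pi**3.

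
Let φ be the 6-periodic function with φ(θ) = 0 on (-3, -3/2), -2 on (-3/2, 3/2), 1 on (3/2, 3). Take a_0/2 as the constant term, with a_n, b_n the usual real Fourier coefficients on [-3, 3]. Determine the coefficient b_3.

1/(3*pi)

b_3 = 1/3 ∫_{-3}^{3} φ(θ) sin(pi*θ) dθ.
Split the integral at the breakpoints.
∫_{-3}^{-3/2} (0) sin(pi*θ) dθ = 0.
Directly, an antiderivative of (-2) sin(pi*θ) is 2*cos(pi*θ)/pi; evaluating from -3/2 to 3/2: ∫_{-3/2}^{3/2} (-2) sin(pi*θ) dθ = (0) - (0) = 0.
Directly, an antiderivative of (1) sin(pi*θ) is -cos(pi*θ)/pi; evaluating from 3/2 to 3: ∫_{3/2}^{3} (1) sin(pi*θ) dθ = (1/pi) - (0) = 1/pi.
Summing the pieces and multiplying by (1/3) gives b_3 = 1/(3*pi).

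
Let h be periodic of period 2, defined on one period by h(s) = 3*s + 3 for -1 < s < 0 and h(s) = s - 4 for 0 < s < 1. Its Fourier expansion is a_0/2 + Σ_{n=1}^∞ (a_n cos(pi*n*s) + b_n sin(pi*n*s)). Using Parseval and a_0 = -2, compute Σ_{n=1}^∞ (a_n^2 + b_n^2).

40/3

Parseval: a_0^2/2 + Σ_{n≥1} (a_n^2+b_n^2) = ∫_{-1}^{1} h(s)^2 ds = 46/3.
Subtract a_0^2/2 = 2: Σ (a_n^2+b_n^2) = 40/3.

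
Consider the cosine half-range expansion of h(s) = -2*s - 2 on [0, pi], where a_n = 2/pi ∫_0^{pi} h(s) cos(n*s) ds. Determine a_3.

a_3 = 2/pi ∫_0^{pi} (-2*s - 2) cos(3*s) ds.
Integrating by parts (boundary term plus one more integral), an antiderivative of (-2*s - 2) cos(3*s) is -2*s*sin(3*s)/3 - 2*sin(3*s)/3 - 2*cos(3*s)/9; evaluating from 0 to pi: ∫_{0}^{pi} (-2*s - 2) cos(3*s) ds = (2/9) - (-2/9) = 4/9.
Hence a_3 = (2/pi)·(4/9) = 8/(9*pi).

8/(9*pi)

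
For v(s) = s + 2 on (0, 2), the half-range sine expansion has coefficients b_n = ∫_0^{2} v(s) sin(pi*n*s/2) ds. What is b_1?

12/pi

b_1 = ∫_0^{2} (s + 2) sin(pi*s/2) ds.
Integrating by parts (boundary term plus one more integral), an antiderivative of (s + 2) sin(pi*s/2) is -2*s*cos(pi*s/2)/pi + 4*sin(pi*s/2)/pi**2 - 4*cos(pi*s/2)/pi; evaluating from 0 to 2: ∫_{0}^{2} (s + 2) sin(pi*s/2) ds = (8/pi) - (-4/pi) = 12/pi.
Hence b_1 = 12/pi.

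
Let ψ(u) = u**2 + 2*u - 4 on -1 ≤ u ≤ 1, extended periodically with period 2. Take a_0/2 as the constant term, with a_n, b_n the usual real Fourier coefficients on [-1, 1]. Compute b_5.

b_5 = ∫_{-1}^{1} ψ(u) sin(5*pi*u) du.
Integrating by parts twice (tabular method), an antiderivative of (u**2 + 2*u - 4) sin(5*pi*u) is -u**2*cos(5*pi*u)/(5*pi) + 2*u*sin(5*pi*u)/(25*pi**2) - 2*u*cos(5*pi*u)/(5*pi) + 2*sin(5*pi*u)/(25*pi**2) + 2*cos(5*pi*u)/(125*pi**3) + 4*cos(5*pi*u)/(5*pi); evaluating from -1 to 1: ∫_{-1}^{1} (u**2 + 2*u - 4) sin(5*pi*u) du = ((-25*pi**2 - 2)/(125*pi**3)) - ((-pi**2 - 2/125)/pi**3) = 4/(5*pi).
Hence b_5 = 4/(5*pi).

4/(5*pi)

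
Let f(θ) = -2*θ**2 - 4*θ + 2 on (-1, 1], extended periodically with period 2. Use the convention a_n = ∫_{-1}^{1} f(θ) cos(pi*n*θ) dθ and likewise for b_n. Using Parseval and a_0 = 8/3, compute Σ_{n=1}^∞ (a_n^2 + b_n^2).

512/45

Parseval: a_0^2/2 + Σ_{n≥1} (a_n^2+b_n^2) = ∫_{-1}^{1} f(θ)^2 dθ = 224/15.
Subtract a_0^2/2 = 32/9: Σ (a_n^2+b_n^2) = 512/45.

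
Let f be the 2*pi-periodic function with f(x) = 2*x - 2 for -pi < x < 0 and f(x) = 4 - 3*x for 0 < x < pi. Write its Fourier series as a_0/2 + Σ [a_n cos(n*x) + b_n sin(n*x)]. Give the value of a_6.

a_6 = 1/pi ∫_{-pi}^{pi} f(x) cos(6*x) dx.
Split the integral at the breakpoints.
Integrating by parts (boundary term plus one more integral), an antiderivative of (2*x - 2) cos(6*x) is x*sin(6*x)/3 - sin(6*x)/3 + cos(6*x)/18; evaluating from -pi to 0: ∫_{-pi}^{0} (2*x - 2) cos(6*x) dx = (1/18) - (1/18) = 0.
Integrating by parts (boundary term plus one more integral), an antiderivative of (4 - 3*x) cos(6*x) is -x*sin(6*x)/2 + 2*sin(6*x)/3 - cos(6*x)/12; evaluating from 0 to pi: ∫_{0}^{pi} (4 - 3*x) cos(6*x) dx = (-1/12) - (-1/12) = 0.
Summing the pieces and multiplying by (1/pi) gives a_6 = 0.

0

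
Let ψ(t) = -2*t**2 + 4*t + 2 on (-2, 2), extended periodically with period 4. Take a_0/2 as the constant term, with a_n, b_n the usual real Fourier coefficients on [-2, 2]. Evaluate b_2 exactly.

b_2 = 1/2 ∫_{-2}^{2} ψ(t) sin(pi*t) dt.
Integrating by parts twice (tabular method), an antiderivative of (-2*t**2 + 4*t + 2) sin(pi*t) is 2*t**2*cos(pi*t)/pi - 4*t*sin(pi*t)/pi**2 - 4*t*cos(pi*t)/pi + 4*sin(pi*t)/pi**2 - 2*cos(pi*t)/pi - 4*cos(pi*t)/pi**3; evaluating from -2 to 2: ∫_{-2}^{2} (-2*t**2 + 4*t + 2) sin(pi*t) dt = (-2/pi - 4/pi**3) - (-4/pi**3 + 14/pi) = -16/pi.
Hence b_2 = (1/2)·(-16/pi) = -8/pi.

-8/pi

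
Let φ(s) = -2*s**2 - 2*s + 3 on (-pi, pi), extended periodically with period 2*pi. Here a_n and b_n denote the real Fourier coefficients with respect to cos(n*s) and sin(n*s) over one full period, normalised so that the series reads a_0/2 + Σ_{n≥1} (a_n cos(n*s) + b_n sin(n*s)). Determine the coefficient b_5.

b_5 = 1/pi ∫_{-pi}^{pi} φ(s) sin(5*s) ds.
Integrating by parts twice (tabular method), an antiderivative of (-2*s**2 - 2*s + 3) sin(5*s) is 2*s**2*cos(5*s)/5 - 4*s*sin(5*s)/25 + 2*s*cos(5*s)/5 - 2*sin(5*s)/25 - 79*cos(5*s)/125; evaluating from -pi to pi: ∫_{-pi}^{pi} (-2*s**2 - 2*s + 3) sin(5*s) ds = (-2*pi**2/5 - 2*pi/5 + 79/125) - (-2*pi**2/5 + 79/125 + 2*pi/5) = -4*pi/5.
Hence b_5 = (1/pi)·(-4*pi/5) = -4/5.

-4/5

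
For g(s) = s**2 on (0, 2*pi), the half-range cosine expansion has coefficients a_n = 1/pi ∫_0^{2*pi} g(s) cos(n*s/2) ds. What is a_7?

a_7 = 1/pi ∫_0^{2*pi} (s**2) cos(7*s/2) ds.
Integrating by parts twice (tabular method), an antiderivative of (s**2) cos(7*s/2) is 2*s**2*sin(7*s/2)/7 + 8*s*cos(7*s/2)/49 - 16*sin(7*s/2)/343; evaluating from 0 to 2*pi: ∫_{0}^{2*pi} (s**2) cos(7*s/2) ds = (-16*pi/49) - (0) = -16*pi/49.
Hence a_7 = (1/pi)·(-16*pi/49) = -16/49.

-16/49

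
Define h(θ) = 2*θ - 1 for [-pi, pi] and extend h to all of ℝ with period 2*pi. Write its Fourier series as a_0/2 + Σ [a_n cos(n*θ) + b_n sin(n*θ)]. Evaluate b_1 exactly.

4

b_1 = 1/pi ∫_{-pi}^{pi} h(θ) sin(θ) dθ.
Integrating by parts (boundary term plus one more integral), an antiderivative of (2*θ - 1) sin(θ) is -2*θ*cos(θ) + 2*sin(θ) + cos(θ); evaluating from -pi to pi: ∫_{-pi}^{pi} (2*θ - 1) sin(θ) dθ = (-1 + 2*pi) - (-2*pi - 1) = 4*pi.
Hence b_1 = (1/pi)·(4*pi) = 4.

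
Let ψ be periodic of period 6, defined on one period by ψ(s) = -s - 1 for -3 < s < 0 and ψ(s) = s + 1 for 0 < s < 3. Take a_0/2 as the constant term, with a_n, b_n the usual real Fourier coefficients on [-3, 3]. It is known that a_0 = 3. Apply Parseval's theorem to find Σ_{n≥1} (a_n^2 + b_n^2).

7/2

Parseval: a_0^2/2 + Σ_{n≥1} (a_n^2+b_n^2) = 1/3 ∫_{-3}^{3} ψ(s)^2 ds = 8.
Subtract a_0^2/2 = 9/2: Σ (a_n^2+b_n^2) = 7/2.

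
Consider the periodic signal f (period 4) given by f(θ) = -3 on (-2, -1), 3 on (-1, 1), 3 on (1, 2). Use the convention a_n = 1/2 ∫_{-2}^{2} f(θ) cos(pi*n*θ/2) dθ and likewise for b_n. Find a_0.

3

a_0 = 1/2 ∫_{-2}^{2} f(θ) dθ = 1/2 · (6) = 3.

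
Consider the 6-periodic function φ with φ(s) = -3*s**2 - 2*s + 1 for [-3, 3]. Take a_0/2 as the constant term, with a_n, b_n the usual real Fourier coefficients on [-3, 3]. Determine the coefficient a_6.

-3/pi**2

a_6 = 1/3 ∫_{-3}^{3} φ(s) cos(2*pi*s) ds.
Integrating by parts twice (tabular method), an antiderivative of (-3*s**2 - 2*s + 1) cos(2*pi*s) is -3*s**2*sin(2*pi*s)/(2*pi) - s*sin(2*pi*s)/pi - 3*s*cos(2*pi*s)/(2*pi**2) + 3*sin(2*pi*s)/(4*pi**3) + sin(2*pi*s)/(2*pi) - cos(2*pi*s)/(2*pi**2); evaluating from -3 to 3: ∫_{-3}^{3} (-3*s**2 - 2*s + 1) cos(2*pi*s) ds = (-5/pi**2) - (4/pi**2) = -9/pi**2.
Hence a_6 = (1/3)·(-9/pi**2) = -3/pi**2.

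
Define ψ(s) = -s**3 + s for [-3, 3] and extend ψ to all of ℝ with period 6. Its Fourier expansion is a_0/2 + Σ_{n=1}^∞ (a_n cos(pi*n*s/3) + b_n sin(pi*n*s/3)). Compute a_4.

a_4 = 1/3 ∫_{-3}^{3} ψ(s) cos(4*pi*s/3) ds.
ψ is odd and cos(4*pi*s/3) is even, so the integrand is odd over a symmetric interval and the integral vanishes.

0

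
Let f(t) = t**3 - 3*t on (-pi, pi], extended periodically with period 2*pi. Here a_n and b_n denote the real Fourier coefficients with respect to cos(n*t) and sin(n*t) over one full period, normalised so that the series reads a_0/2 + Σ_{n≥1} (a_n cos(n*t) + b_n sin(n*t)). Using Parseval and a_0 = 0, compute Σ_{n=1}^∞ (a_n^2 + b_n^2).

Parseval: a_0^2/2 + Σ_{n≥1} (a_n^2+b_n^2) = 1/pi ∫_{-pi}^{pi} f(t)^2 dt = 2*pi**2*(-42*pi**2 + 105 + 5*pi**4)/35.
Subtract a_0^2/2 = 0: Σ (a_n^2+b_n^2) = 2*pi**2*(-42*pi**2 + 105 + 5*pi**4)/35.

2*pi**2*(-42*pi**2 + 105 + 5*pi**4)/35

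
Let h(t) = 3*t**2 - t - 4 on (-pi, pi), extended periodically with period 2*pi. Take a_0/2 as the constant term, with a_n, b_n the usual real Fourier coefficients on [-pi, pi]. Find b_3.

-2/3

b_3 = 1/pi ∫_{-pi}^{pi} h(t) sin(3*t) dt.
Integrating by parts twice (tabular method), an antiderivative of (3*t**2 - t - 4) sin(3*t) is -t**2*cos(3*t) + 2*t*sin(3*t)/3 + t*cos(3*t)/3 - sin(3*t)/9 + 14*cos(3*t)/9; evaluating from -pi to pi: ∫_{-pi}^{pi} (3*t**2 - t - 4) sin(3*t) dt = (-14/9 - pi/3 + pi**2) - (-14/9 + pi/3 + pi**2) = -2*pi/3.
Hence b_3 = (1/pi)·(-2*pi/3) = -2/3.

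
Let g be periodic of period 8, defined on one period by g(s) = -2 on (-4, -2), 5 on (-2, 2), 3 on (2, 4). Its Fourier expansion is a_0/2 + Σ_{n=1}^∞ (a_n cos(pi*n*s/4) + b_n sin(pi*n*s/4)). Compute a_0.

a_0 = 1/4 ∫_{-4}^{4} g(s) ds = 1/4 · (22) = 11/2.

11/2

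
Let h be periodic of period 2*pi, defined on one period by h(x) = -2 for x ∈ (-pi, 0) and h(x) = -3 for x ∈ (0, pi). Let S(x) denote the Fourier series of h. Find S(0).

At x = 0 the one-sided limits are h(0^-) = -2 and h(0^+) = -3.
By Dirichlet's theorem the series converges to their average, [(-2) + (-3)]/2 = -5/2.

-5/2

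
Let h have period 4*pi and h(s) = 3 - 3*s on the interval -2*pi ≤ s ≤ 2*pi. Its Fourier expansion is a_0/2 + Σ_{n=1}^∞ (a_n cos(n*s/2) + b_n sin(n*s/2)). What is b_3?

b_3 = (1/(2*pi)) ∫_{-2*pi}^{2*pi} h(s) sin(3*s/2) ds.
Integrating by parts (boundary term plus one more integral), an antiderivative of (3 - 3*s) sin(3*s/2) is 2*s*cos(3*s/2) - 4*sin(3*s/2)/3 - 2*cos(3*s/2); evaluating from -2*pi to 2*pi: ∫_{-2*pi}^{2*pi} (3 - 3*s) sin(3*s/2) ds = (2 - 4*pi) - (2 + 4*pi) = -8*pi.
Hence b_3 = (1/(2*pi))·(-8*pi) = -4.

-4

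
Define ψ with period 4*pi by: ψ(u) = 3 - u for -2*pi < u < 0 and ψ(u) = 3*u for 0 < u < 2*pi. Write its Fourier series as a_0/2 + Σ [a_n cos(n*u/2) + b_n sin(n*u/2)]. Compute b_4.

b_4 = (1/(2*pi)) ∫_{-2*pi}^{2*pi} ψ(u) sin(2*u) du.
Split the integral at the breakpoints.
Integrating by parts (boundary term plus one more integral), an antiderivative of (3 - u) sin(2*u) is u*cos(2*u)/2 - sin(2*u)/4 - 3*cos(2*u)/2; evaluating from -2*pi to 0: ∫_{-2*pi}^{0} (3 - u) sin(2*u) du = (-3/2) - (-pi - 3/2) = pi.
Integrating by parts (boundary term plus one more integral), an antiderivative of (3*u) sin(2*u) is -3*u*cos(2*u)/2 + 3*sin(2*u)/4; evaluating from 0 to 2*pi: ∫_{0}^{2*pi} (3*u) sin(2*u) du = (-3*pi) - (0) = -3*pi.
Summing the pieces and multiplying by (1/(2*pi)) gives b_4 = -1.

-1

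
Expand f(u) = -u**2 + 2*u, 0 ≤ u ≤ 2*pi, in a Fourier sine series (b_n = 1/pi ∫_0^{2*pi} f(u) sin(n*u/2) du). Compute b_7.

b_7 = 1/pi ∫_0^{2*pi} (-u**2 + 2*u) sin(7*u/2) du.
Integrating by parts twice (tabular method), an antiderivative of (-u**2 + 2*u) sin(7*u/2) is 2*u**2*cos(7*u/2)/7 - 8*u*sin(7*u/2)/49 - 4*u*cos(7*u/2)/7 + 8*sin(7*u/2)/49 - 16*cos(7*u/2)/343; evaluating from 0 to 2*pi: ∫_{0}^{2*pi} (-u**2 + 2*u) sin(7*u/2) du = (-8*pi**2/7 + 16/343 + 8*pi/7) - (-16/343) = -8*pi**2/7 + 32/343 + 8*pi/7.
Hence b_7 = (1/pi)·(-8*pi**2/7 + 32/343 + 8*pi/7) = 8*(-49*pi**2 + 4 + 49*pi)/(343*pi).

8*(-49*pi**2 + 4 + 49*pi)/(343*pi)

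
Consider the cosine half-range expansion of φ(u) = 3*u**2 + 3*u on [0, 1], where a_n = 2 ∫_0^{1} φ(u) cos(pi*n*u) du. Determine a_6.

1/(3*pi**2)

a_6 = 2 ∫_0^{1} (3*u**2 + 3*u) cos(6*pi*u) du.
Integrating by parts twice (tabular method), an antiderivative of (3*u**2 + 3*u) cos(6*pi*u) is u**2*sin(6*pi*u)/(2*pi) + u*sin(6*pi*u)/(2*pi) + u*cos(6*pi*u)/(6*pi**2) - sin(6*pi*u)/(36*pi**3) + cos(6*pi*u)/(12*pi**2); evaluating from 0 to 1: ∫_{0}^{1} (3*u**2 + 3*u) cos(6*pi*u) du = (1/(4*pi**2)) - (1/(12*pi**2)) = 1/(6*pi**2).
Hence a_6 = 2·(1/(6*pi**2)) = 1/(3*pi**2).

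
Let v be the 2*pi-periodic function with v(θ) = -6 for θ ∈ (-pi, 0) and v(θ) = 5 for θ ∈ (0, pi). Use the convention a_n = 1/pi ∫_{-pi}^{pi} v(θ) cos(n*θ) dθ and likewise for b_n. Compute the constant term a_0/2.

a_0 = 1/pi ∫_{-pi}^{pi} v(θ) dθ = 1/pi · (-pi) = -1.
So the constant term a_0/2 = -1/2.

-1/2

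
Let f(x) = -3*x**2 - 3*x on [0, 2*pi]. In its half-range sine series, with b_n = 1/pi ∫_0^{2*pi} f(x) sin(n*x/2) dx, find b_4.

b_4 = 1/pi ∫_0^{2*pi} (-3*x**2 - 3*x) sin(2*x) dx.
Integrating by parts twice (tabular method), an antiderivative of (-3*x**2 - 3*x) sin(2*x) is 3*x**2*cos(2*x)/2 - 3*x*sin(2*x)/2 + 3*x*cos(2*x)/2 - 3*sin(2*x)/4 - 3*cos(2*x)/4; evaluating from 0 to 2*pi: ∫_{0}^{2*pi} (-3*x**2 - 3*x) sin(2*x) dx = (-3/4 + 3*pi + 6*pi**2) - (-3/4) = 3*pi*(1 + 2*pi).
Hence b_4 = (1/pi)·(3*pi*(1 + 2*pi)) = 3 + 6*pi.

3 + 6*pi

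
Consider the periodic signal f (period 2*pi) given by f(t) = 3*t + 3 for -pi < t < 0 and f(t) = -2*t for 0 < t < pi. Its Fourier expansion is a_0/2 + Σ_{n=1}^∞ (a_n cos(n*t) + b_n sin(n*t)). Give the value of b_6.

b_6 = 1/pi ∫_{-pi}^{pi} f(t) sin(6*t) dt.
Split the integral at the breakpoints.
Integrating by parts (boundary term plus one more integral), an antiderivative of (3*t + 3) sin(6*t) is -t*cos(6*t)/2 + sin(6*t)/12 - cos(6*t)/2; evaluating from -pi to 0: ∫_{-pi}^{0} (3*t + 3) sin(6*t) dt = (-1/2) - (-1/2 + pi/2) = -pi/2.
Integrating by parts (boundary term plus one more integral), an antiderivative of (-2*t) sin(6*t) is t*cos(6*t)/3 - sin(6*t)/18; evaluating from 0 to pi: ∫_{0}^{pi} (-2*t) sin(6*t) dt = (pi/3) - (0) = pi/3.
Summing the pieces and multiplying by (1/pi) gives b_6 = -1/6.

-1/6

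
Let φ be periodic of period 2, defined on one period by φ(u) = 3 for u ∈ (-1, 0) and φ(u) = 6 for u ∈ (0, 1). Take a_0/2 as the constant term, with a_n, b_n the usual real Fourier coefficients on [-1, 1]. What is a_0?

9

a_0 = ∫_{-1}^{1} φ(u) du = 9.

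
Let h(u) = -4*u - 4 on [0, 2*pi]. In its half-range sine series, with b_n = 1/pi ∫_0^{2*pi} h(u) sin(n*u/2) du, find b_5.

16*(-pi - 1)/(5*pi)

b_5 = 1/pi ∫_0^{2*pi} (-4*u - 4) sin(5*u/2) du.
Integrating by parts (boundary term plus one more integral), an antiderivative of (-4*u - 4) sin(5*u/2) is 8*u*cos(5*u/2)/5 - 16*sin(5*u/2)/25 + 8*cos(5*u/2)/5; evaluating from 0 to 2*pi: ∫_{0}^{2*pi} (-4*u - 4) sin(5*u/2) du = (-16*pi/5 - 8/5) - (8/5) = -16*pi/5 - 16/5.
Hence b_5 = (1/pi)·(-16*pi/5 - 16/5) = 16*(-pi - 1)/(5*pi).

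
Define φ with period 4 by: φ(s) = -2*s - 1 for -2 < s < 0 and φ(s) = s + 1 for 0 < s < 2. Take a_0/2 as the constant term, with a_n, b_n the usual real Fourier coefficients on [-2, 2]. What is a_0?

3

a_0 = 1/2 ∫_{-2}^{2} φ(s) ds = 1/2 · (6) = 3.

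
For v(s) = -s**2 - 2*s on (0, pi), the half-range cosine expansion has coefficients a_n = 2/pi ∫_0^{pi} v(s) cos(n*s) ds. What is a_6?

-1/9

a_6 = 2/pi ∫_0^{pi} (-s**2 - 2*s) cos(6*s) ds.
Integrating by parts twice (tabular method), an antiderivative of (-s**2 - 2*s) cos(6*s) is -s**2*sin(6*s)/6 - s*sin(6*s)/3 - s*cos(6*s)/18 + sin(6*s)/108 - cos(6*s)/18; evaluating from 0 to pi: ∫_{0}^{pi} (-s**2 - 2*s) cos(6*s) ds = (-pi/18 - 1/18) - (-1/18) = -pi/18.
Hence a_6 = (2/pi)·(-pi/18) = -1/9.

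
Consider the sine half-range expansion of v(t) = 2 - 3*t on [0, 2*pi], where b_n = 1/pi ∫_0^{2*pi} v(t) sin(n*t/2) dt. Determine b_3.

-4 + 8/(3*pi)

b_3 = 1/pi ∫_0^{2*pi} (2 - 3*t) sin(3*t/2) dt.
Integrating by parts (boundary term plus one more integral), an antiderivative of (2 - 3*t) sin(3*t/2) is 2*t*cos(3*t/2) - 4*sin(3*t/2)/3 - 4*cos(3*t/2)/3; evaluating from 0 to 2*pi: ∫_{0}^{2*pi} (2 - 3*t) sin(3*t/2) dt = (4/3 - 4*pi) - (-4/3) = 8/3 - 4*pi.
Hence b_3 = (1/pi)·(8/3 - 4*pi) = -4 + 8/(3*pi).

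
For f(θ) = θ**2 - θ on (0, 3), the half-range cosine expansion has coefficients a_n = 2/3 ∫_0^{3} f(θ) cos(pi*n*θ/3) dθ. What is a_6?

pi**(-2)

a_6 = 2/3 ∫_0^{3} (θ**2 - θ) cos(2*pi*θ) dθ.
Integrating by parts twice (tabular method), an antiderivative of (θ**2 - θ) cos(2*pi*θ) is θ**2*sin(2*pi*θ)/(2*pi) - θ*sin(2*pi*θ)/(2*pi) + θ*cos(2*pi*θ)/(2*pi**2) - sin(2*pi*θ)/(4*pi**3) - cos(2*pi*θ)/(4*pi**2); evaluating from 0 to 3: ∫_{0}^{3} (θ**2 - θ) cos(2*pi*θ) dθ = (5/(4*pi**2)) - (-1/(4*pi**2)) = 3/(2*pi**2).
Hence a_6 = (2/3)·(3/(2*pi**2)) = pi**(-2).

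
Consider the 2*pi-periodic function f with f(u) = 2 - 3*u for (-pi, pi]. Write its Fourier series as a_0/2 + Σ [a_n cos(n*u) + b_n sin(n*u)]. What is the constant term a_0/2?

a_0 = 1/pi ∫_{-pi}^{pi} f(u) du = 1/pi · (4*pi) = 4.
So the constant term a_0/2 = 2.

2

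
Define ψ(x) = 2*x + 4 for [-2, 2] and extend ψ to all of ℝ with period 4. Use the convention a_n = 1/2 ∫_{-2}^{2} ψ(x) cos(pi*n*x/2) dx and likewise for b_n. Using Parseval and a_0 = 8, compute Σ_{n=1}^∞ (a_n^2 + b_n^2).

32/3

Parseval: a_0^2/2 + Σ_{n≥1} (a_n^2+b_n^2) = 1/2 ∫_{-2}^{2} ψ(x)^2 dx = 128/3.
Subtract a_0^2/2 = 32: Σ (a_n^2+b_n^2) = 32/3.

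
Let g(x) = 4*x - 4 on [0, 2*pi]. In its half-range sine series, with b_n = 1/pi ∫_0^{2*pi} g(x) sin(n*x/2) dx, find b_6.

b_6 = 1/pi ∫_0^{2*pi} (4*x - 4) sin(3*x) dx.
Integrating by parts (boundary term plus one more integral), an antiderivative of (4*x - 4) sin(3*x) is -4*x*cos(3*x)/3 + 4*sin(3*x)/9 + 4*cos(3*x)/3; evaluating from 0 to 2*pi: ∫_{0}^{2*pi} (4*x - 4) sin(3*x) dx = (4/3 - 8*pi/3) - (4/3) = -8*pi/3.
Hence b_6 = (1/pi)·(-8*pi/3) = -8/3.

-8/3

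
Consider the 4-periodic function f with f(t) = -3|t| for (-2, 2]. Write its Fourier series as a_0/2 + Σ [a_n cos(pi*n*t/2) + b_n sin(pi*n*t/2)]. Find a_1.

24/pi**2

a_1 = 1/2 ∫_{-2}^{2} f(t) cos(pi*t/2) dt.
f is even and cos(pi*t/2) is even, so the integrand is even and a_1 = ∫_0^{2} f(t) cos(pi*t/2) dt.
Integrating by parts (boundary term plus one more integral), an antiderivative of (-3*t) cos(pi*t/2) is -6*t*sin(pi*t/2)/pi - 12*cos(pi*t/2)/pi**2; evaluating from 0 to 2: ∫_{0}^{2} (-3*t) cos(pi*t/2) dt = (12/pi**2) - (-12/pi**2) = 24/pi**2.
Hence a_1 = 24/pi**2.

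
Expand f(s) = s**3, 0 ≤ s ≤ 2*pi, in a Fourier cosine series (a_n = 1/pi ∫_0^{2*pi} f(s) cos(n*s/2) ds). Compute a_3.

a_3 = 1/pi ∫_0^{2*pi} (s**3) cos(3*s/2) ds.
Integrating by parts three times (tabular method), an antiderivative of (s**3) cos(3*s/2) is 2*s**3*sin(3*s/2)/3 + 4*s**2*cos(3*s/2)/3 - 16*s*sin(3*s/2)/9 - 32*cos(3*s/2)/27; evaluating from 0 to 2*pi: ∫_{0}^{2*pi} (s**3) cos(3*s/2) ds = (32/27 - 16*pi**2/3) - (-32/27) = 64/27 - 16*pi**2/3.
Hence a_3 = (1/pi)·(64/27 - 16*pi**2/3) = 16*(4 - 9*pi**2)/(27*pi).

16*(4 - 9*pi**2)/(27*pi)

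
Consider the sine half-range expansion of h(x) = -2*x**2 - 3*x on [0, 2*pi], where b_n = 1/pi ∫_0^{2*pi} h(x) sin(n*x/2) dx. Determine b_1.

-16*pi - 12 + 64/pi

b_1 = 1/pi ∫_0^{2*pi} (-2*x**2 - 3*x) sin(x/2) dx.
Integrating by parts twice (tabular method), an antiderivative of (-2*x**2 - 3*x) sin(x/2) is 4*x**2*cos(x/2) - 16*x*sin(x/2) + 6*x*cos(x/2) - 12*sin(x/2) - 32*cos(x/2); evaluating from 0 to 2*pi: ∫_{0}^{2*pi} (-2*x**2 - 3*x) sin(x/2) dx = (-16*pi**2 - 12*pi + 32) - (-32) = -16*pi**2 - 12*pi + 64.
Hence b_1 = (1/pi)·(-16*pi**2 - 12*pi + 64) = -16*pi - 12 + 64/pi.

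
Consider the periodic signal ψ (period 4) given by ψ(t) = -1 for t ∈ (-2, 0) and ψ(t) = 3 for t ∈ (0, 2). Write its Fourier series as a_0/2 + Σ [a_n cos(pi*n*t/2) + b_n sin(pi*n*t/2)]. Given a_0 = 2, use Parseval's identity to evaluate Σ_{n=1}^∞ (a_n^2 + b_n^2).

Parseval: a_0^2/2 + Σ_{n≥1} (a_n^2+b_n^2) = 1/2 ∫_{-2}^{2} ψ(t)^2 dt = 10.
Subtract a_0^2/2 = 2: Σ (a_n^2+b_n^2) = 8.

8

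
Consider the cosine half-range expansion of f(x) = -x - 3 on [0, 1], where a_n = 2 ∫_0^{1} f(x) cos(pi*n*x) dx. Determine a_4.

a_4 = 2 ∫_0^{1} (-x - 3) cos(4*pi*x) dx.
Integrating by parts (boundary term plus one more integral), an antiderivative of (-x - 3) cos(4*pi*x) is -x*sin(4*pi*x)/(4*pi) - 3*sin(4*pi*x)/(4*pi) - cos(4*pi*x)/(16*pi**2); evaluating from 0 to 1: ∫_{0}^{1} (-x - 3) cos(4*pi*x) dx = (-1/(16*pi**2)) - (-1/(16*pi**2)) = 0.
Hence a_4 = 2·(0) = 0.

0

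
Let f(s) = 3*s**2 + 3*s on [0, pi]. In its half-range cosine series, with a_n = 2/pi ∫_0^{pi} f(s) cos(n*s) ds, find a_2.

3

a_2 = 2/pi ∫_0^{pi} (3*s**2 + 3*s) cos(2*s) ds.
Integrating by parts twice (tabular method), an antiderivative of (3*s**2 + 3*s) cos(2*s) is 3*s**2*sin(2*s)/2 + 3*s*sin(2*s)/2 + 3*s*cos(2*s)/2 - 3*sin(2*s)/4 + 3*cos(2*s)/4; evaluating from 0 to pi: ∫_{0}^{pi} (3*s**2 + 3*s) cos(2*s) ds = (3/4 + 3*pi/2) - (3/4) = 3*pi/2.
Hence a_2 = (2/pi)·(3*pi/2) = 3.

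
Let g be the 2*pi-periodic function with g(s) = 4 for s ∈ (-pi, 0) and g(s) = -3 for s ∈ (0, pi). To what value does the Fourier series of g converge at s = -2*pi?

1/2

s = -2*pi differs from s = 0 by -1 full period(s), and the series is 2*pi-periodic.
At s = 0 the one-sided limits are g(0^-) = 4 and g(0^+) = -3.
By Dirichlet's theorem the series converges to their average, [(4) + (-3)]/2 = 1/2.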